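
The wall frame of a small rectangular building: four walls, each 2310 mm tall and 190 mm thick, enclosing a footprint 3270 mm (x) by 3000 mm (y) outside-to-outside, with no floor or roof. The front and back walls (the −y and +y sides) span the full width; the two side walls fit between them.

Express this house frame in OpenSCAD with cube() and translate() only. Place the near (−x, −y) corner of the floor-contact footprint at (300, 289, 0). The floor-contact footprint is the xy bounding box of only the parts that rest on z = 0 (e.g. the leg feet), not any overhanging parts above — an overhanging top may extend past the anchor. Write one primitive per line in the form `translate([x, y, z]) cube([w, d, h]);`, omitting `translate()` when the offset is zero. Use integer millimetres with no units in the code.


translate([300, 289, 0]) cube([3270, 190, 2310]);
translate([300, 3099, 0]) cube([3270, 190, 2310]);
translate([300, 479, 0]) cube([190, 2620, 2310]);
translate([3380, 479, 0]) cube([190, 2620, 2310]);


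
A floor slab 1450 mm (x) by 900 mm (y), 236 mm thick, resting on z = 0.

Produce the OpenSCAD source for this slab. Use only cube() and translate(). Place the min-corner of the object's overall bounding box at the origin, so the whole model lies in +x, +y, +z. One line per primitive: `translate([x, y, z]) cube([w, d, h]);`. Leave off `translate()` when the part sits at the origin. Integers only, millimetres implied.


cube([1450, 900, 236]);


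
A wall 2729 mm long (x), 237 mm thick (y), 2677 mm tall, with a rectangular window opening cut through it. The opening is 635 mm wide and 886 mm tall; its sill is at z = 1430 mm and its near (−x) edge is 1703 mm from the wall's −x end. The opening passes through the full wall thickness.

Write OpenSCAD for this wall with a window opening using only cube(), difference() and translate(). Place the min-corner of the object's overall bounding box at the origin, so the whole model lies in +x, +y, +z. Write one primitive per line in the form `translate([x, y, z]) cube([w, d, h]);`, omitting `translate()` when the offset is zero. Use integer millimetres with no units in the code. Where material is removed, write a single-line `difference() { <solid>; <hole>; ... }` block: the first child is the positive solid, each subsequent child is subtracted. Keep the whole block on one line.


difference() { cube([2729, 237, 2677]); translate([1703, 0, 1430]) cube([635, 237, 886]); }


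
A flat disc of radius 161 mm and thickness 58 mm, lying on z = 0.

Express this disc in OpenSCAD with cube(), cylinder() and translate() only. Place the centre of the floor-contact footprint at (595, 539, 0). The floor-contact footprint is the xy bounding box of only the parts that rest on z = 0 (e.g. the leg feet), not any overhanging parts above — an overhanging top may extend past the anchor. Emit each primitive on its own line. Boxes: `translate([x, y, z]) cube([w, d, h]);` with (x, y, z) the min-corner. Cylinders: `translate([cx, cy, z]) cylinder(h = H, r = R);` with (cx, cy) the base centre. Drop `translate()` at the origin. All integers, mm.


translate([595, 539, 0]) cylinder(h = 58, r = 161);


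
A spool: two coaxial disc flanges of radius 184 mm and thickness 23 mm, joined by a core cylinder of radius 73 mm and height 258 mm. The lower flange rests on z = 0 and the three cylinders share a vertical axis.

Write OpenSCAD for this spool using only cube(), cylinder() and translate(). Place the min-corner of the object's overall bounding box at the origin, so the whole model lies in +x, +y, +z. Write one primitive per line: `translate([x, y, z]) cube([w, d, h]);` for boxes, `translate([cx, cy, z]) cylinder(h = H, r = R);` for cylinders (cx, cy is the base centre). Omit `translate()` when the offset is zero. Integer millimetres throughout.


translate([184, 184, 0]) cylinder(h = 23, r = 184);
translate([184, 184, 23]) cylinder(h = 258, r = 73);
translate([184, 184, 281]) cylinder(h = 23, r = 184);


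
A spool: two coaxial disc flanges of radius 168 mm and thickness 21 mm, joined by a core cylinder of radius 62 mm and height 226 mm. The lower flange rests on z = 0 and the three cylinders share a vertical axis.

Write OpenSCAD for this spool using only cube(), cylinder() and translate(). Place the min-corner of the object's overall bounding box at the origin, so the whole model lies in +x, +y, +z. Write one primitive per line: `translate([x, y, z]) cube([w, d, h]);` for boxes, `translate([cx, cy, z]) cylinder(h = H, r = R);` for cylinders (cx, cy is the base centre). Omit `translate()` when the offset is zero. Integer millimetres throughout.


translate([168, 168, 0]) cylinder(h = 21, r = 168);
translate([168, 168, 21]) cylinder(h = 226, r = 62);
translate([168, 168, 247]) cylinder(h = 21, r = 168);


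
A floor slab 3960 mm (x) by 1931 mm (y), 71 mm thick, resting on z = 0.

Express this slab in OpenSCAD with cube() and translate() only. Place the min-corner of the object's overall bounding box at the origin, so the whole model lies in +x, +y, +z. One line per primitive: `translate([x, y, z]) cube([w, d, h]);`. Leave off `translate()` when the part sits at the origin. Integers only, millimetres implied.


cube([3960, 1931, 71]);


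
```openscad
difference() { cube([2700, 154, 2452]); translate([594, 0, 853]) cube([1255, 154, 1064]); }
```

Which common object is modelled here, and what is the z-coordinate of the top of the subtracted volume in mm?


A wall with a window opening. The window head height is 1917 mm.

A wall with a rectangular opening subtracted — a window. Sill at z = 853, opening 1064 mm tall, so the head is at 853 + 1064 = 1917 mm.


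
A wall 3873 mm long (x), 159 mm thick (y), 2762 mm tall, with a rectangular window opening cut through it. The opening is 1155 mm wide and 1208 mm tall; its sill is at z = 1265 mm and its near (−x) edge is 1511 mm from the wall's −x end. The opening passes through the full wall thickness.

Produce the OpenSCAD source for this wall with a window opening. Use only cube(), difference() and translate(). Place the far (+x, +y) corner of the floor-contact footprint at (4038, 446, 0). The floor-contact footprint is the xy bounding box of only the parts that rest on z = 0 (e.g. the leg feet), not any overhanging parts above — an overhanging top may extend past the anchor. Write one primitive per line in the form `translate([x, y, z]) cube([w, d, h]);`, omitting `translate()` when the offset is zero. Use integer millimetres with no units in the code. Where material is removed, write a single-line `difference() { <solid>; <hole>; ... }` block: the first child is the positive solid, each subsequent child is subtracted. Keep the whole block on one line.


difference() { translate([165, 287, 0]) cube([3873, 159, 2762]); translate([1676, 287, 1265]) cube([1155, 159, 1208]); }


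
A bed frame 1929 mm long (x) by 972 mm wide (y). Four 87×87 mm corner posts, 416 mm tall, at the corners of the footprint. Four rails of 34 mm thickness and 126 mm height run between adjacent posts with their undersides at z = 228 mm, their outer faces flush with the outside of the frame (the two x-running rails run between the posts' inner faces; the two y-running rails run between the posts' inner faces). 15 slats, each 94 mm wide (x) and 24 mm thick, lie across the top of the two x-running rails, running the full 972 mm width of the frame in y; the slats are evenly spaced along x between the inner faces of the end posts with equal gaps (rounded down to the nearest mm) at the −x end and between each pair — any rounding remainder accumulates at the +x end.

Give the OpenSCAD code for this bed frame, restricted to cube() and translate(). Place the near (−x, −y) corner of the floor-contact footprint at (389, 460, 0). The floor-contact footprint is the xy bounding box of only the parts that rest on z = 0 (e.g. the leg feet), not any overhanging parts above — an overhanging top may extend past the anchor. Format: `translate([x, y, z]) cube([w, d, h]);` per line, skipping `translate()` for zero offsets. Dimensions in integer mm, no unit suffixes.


translate([389, 460, 0]) cube([87, 87, 416]);
translate([389, 1345, 0]) cube([87, 87, 416]);
translate([2231, 460, 0]) cube([87, 87, 416]);
translate([2231, 1345, 0]) cube([87, 87, 416]);
translate([476, 460, 228]) cube([1755, 34, 126]);
translate([476, 1398, 228]) cube([1755, 34, 126]);
translate([389, 547, 228]) cube([34, 798, 126]);
translate([2284, 547, 228]) cube([34, 798, 126]);
translate([497, 460, 354]) cube([94, 972, 24]);
translate([612, 460, 354]) cube([94, 972, 24]);
translate([727, 460, 354]) cube([94, 972, 24]);
translate([842, 460, 354]) cube([94, 972, 24]);
translate([957, 460, 354]) cube([94, 972, 24]);
translate([1072, 460, 354]) cube([94, 972, 24]);
translate([1187, 460, 354]) cube([94, 972, 24]);
translate([1302, 460, 354]) cube([94, 972, 24]);
translate([1417, 460, 354]) cube([94, 972, 24]);
translate([1532, 460, 354]) cube([94, 972, 24]);
translate([1647, 460, 354]) cube([94, 972, 24]);
translate([1762, 460, 354]) cube([94, 972, 24]);
translate([1877, 460, 354]) cube([94, 972, 24]);
translate([1992, 460, 354]) cube([94, 972, 24]);
translate([2107, 460, 354]) cube([94, 972, 24]);


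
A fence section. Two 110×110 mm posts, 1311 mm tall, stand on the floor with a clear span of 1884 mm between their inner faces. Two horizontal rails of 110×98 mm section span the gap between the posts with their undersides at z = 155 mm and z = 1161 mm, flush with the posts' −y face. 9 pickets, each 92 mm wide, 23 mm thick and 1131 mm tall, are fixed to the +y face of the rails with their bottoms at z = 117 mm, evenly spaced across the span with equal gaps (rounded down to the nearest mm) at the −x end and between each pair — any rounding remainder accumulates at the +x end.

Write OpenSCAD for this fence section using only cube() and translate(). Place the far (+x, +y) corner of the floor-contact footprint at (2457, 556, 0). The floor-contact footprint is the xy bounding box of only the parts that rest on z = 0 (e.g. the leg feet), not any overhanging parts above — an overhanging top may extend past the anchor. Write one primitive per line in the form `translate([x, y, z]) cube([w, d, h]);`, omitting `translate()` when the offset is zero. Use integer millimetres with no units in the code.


translate([353, 446, 0]) cube([110, 110, 1311]);
translate([2347, 446, 0]) cube([110, 110, 1311]);
translate([463, 446, 155]) cube([1884, 110, 98]);
translate([463, 446, 1161]) cube([1884, 110, 98]);
translate([568, 556, 117]) cube([92, 23, 1131]);
translate([765, 556, 117]) cube([92, 23, 1131]);
translate([962, 556, 117]) cube([92, 23, 1131]);
translate([1159, 556, 117]) cube([92, 23, 1131]);
translate([1356, 556, 117]) cube([92, 23, 1131]);
translate([1553, 556, 117]) cube([92, 23, 1131]);
translate([1750, 556, 117]) cube([92, 23, 1131]);
translate([1947, 556, 117]) cube([92, 23, 1131]);
translate([2144, 556, 117]) cube([92, 23, 1131]);


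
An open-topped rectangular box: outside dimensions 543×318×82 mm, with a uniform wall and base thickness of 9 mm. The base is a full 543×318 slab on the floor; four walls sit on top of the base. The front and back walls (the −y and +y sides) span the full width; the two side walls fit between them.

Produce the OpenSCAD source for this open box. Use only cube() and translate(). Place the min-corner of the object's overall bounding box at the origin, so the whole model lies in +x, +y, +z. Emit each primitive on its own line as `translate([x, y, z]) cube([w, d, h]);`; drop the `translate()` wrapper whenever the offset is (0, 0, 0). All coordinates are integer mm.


cube([543, 318, 9]);
translate([0, 0, 9]) cube([543, 9, 73]);
translate([0, 309, 9]) cube([543, 9, 73]);
translate([0, 9, 9]) cube([9, 300, 73]);
translate([534, 9, 9]) cube([9, 300, 73]);


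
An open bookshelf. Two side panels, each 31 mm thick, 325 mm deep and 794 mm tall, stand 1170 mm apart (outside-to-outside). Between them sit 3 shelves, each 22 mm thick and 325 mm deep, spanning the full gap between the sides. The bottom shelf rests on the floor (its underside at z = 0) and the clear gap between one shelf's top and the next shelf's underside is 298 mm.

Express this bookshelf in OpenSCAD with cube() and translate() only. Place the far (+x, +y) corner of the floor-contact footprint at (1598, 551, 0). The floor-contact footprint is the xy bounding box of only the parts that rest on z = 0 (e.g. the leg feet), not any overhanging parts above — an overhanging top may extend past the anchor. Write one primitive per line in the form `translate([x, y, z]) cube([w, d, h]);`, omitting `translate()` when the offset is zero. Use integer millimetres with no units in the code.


translate([428, 226, 0]) cube([31, 325, 794]);
translate([1567, 226, 0]) cube([31, 325, 794]);
translate([459, 226, 0]) cube([1108, 325, 22]);
translate([459, 226, 320]) cube([1108, 325, 22]);
translate([459, 226, 640]) cube([1108, 325, 22]);


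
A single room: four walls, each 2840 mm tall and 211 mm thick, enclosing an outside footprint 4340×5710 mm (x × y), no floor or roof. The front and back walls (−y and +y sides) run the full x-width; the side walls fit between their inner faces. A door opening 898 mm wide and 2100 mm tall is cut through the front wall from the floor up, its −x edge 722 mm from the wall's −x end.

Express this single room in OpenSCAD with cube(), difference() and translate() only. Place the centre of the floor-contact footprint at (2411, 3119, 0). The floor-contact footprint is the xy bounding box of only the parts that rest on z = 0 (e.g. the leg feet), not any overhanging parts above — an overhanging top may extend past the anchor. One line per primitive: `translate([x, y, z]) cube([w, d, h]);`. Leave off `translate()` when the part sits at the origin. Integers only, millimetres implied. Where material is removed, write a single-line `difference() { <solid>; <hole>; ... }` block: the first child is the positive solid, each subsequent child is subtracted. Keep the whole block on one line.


difference() { translate([241, 264, 0]) cube([4340, 211, 2840]); translate([963, 264, 0]) cube([898, 211, 2100]); }
translate([241, 5763, 0]) cube([4340, 211, 2840]);
translate([241, 475, 0]) cube([211, 5288, 2840]);
translate([4370, 475, 0]) cube([211, 5288, 2840]);


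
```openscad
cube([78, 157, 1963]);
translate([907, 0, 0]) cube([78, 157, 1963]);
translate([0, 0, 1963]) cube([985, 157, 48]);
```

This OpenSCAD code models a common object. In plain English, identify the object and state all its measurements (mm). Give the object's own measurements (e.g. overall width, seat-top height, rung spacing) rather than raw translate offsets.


A door frame. The clear opening is 829 mm wide and 1963 mm high. Two 78 mm wide jambs, 157 mm deep, stand either side of the opening from the floor to the top of the opening. A 48 mm thick head sits across the top of both jambs, spanning the full outside width of the frame.


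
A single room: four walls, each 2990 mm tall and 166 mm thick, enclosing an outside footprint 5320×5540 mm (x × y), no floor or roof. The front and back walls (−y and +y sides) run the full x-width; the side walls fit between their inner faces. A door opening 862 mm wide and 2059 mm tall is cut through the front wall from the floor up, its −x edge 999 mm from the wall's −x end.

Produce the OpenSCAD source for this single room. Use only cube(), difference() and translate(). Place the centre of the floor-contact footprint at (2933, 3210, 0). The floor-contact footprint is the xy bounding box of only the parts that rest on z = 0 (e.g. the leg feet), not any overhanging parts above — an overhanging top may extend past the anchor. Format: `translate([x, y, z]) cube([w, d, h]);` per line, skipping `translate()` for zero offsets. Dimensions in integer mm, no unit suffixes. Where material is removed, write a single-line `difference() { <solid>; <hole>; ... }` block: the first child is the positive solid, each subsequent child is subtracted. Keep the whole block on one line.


difference() { translate([273, 440, 0]) cube([5320, 166, 2990]); translate([1272, 440, 0]) cube([862, 166, 2059]); }
translate([273, 5814, 0]) cube([5320, 166, 2990]);
translate([273, 606, 0]) cube([166, 5208, 2990]);
translate([5427, 606, 0]) cube([166, 5208, 2990]);


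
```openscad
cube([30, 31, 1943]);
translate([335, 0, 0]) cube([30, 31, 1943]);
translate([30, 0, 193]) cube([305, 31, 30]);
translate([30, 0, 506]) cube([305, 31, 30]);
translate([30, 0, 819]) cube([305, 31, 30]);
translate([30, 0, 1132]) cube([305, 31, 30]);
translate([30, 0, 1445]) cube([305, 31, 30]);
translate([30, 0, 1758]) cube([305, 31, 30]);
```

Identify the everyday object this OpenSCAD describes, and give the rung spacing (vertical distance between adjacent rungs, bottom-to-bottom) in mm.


A ladder. The rung spacing is 313 mm.

Two tall 30×31 posts with 6 short bars between them — a ladder. Adjacent rungs sit at z = 193 and z = 506, so the spacing is 506 − 193 = 313 mm.


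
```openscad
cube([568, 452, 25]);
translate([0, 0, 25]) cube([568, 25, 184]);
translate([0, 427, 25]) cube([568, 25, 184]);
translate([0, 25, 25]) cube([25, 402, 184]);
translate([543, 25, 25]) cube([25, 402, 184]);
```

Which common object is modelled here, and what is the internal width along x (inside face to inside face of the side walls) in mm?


An open box. The internal width is 518 mm.

A 568×452 base slab with four walls standing on it — an open box. The base is 568 mm wide and the walls are 25 mm thick, so the internal width is 568 − 2 × 25 = 518 mm.


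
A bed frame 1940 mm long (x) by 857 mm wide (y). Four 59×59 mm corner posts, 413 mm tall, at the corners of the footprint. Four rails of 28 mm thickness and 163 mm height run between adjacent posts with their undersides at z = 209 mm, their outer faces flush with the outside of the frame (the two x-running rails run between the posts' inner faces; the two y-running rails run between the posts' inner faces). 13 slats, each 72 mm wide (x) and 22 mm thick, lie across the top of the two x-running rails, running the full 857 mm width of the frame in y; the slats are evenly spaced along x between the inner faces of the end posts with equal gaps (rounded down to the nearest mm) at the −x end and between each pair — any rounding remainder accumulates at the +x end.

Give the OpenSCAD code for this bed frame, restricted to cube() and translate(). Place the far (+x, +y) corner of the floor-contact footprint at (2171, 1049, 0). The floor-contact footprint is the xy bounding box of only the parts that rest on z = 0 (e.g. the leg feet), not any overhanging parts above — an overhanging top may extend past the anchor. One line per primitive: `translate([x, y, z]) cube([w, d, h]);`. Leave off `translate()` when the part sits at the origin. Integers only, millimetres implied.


// slat z = rail_z + rail_h = 209 + 163 = 372
// slat gap = ⌊(1822 − 13·72) / 14⌋ = 63
translate([231, 192, 0]) cube([59, 59, 413]);
translate([231, 990, 0]) cube([59, 59, 413]);
translate([2112, 192, 0]) cube([59, 59, 413]);
translate([2112, 990, 0]) cube([59, 59, 413]);
translate([290, 192, 209]) cube([1822, 28, 163]);
translate([290, 1021, 209]) cube([1822, 28, 163]);
translate([231, 251, 209]) cube([28, 739, 163]);
translate([2143, 251, 209]) cube([28, 739, 163]);
translate([353, 192, 372]) cube([72, 857, 22]);
translate([488, 192, 372]) cube([72, 857, 22]);
translate([623, 192, 372]) cube([72, 857, 22]);
translate([758, 192, 372]) cube([72, 857, 22]);
translate([893, 192, 372]) cube([72, 857, 22]);
translate([1028, 192, 372]) cube([72, 857, 22]);
translate([1163, 192, 372]) cube([72, 857, 22]);
translate([1298, 192, 372]) cube([72, 857, 22]);
translate([1433, 192, 372]) cube([72, 857, 22]);
translate([1568, 192, 372]) cube([72, 857, 22]);
translate([1703, 192, 372]) cube([72, 857, 22]);
translate([1838, 192, 372]) cube([72, 857, 22]);
translate([1973, 192, 372]) cube([72, 857, 22]);


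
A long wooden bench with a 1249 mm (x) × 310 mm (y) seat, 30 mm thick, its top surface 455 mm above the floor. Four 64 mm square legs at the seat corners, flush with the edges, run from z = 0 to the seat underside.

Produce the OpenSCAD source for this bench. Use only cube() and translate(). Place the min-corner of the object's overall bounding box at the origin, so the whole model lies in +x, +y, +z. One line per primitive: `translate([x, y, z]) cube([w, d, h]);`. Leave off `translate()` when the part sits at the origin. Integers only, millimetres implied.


// leg_h = 455 − 30 = 425
translate([0, 0, 425]) cube([1249, 310, 30]);
cube([64, 64, 425]);
translate([0, 246, 0]) cube([64, 64, 425]);
translate([1185, 0, 0]) cube([64, 64, 425]);
translate([1185, 246, 0]) cube([64, 64, 425]);


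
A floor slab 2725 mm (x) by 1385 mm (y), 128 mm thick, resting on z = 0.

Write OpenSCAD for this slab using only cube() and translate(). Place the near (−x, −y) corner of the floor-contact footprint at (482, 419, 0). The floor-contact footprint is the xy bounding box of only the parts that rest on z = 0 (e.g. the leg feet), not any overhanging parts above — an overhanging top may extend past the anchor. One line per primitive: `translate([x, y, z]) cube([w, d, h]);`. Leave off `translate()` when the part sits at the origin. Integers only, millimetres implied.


translate([482, 419, 0]) cube([2725, 1385, 128]);


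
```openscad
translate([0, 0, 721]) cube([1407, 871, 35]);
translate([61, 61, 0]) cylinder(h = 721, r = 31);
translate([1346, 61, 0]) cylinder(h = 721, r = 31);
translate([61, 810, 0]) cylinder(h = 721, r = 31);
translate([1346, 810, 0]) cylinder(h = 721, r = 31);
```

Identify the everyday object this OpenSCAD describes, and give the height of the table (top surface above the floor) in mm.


A table. The table height is 756 mm.

A 1407×871×35 slab sits at z = 721 on four Ø62 mm round legs — a table. The top surface is at 721 + 35 = 756 mm.


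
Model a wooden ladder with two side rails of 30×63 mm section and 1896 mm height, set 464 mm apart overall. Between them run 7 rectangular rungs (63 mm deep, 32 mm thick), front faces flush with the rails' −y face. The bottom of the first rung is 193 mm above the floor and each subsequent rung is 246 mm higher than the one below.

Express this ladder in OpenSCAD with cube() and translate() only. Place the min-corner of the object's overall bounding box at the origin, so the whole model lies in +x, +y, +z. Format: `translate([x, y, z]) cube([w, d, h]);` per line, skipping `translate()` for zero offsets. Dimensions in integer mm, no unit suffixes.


// rung span = 464 - 2*30 = 404
// rung[k] z = 193 + k*246
cube([30, 63, 1896]);
translate([434, 0, 0]) cube([30, 63, 1896]);
translate([30, 0, 193]) cube([404, 63, 32]);
translate([30, 0, 439]) cube([404, 63, 32]);
translate([30, 0, 685]) cube([404, 63, 32]);
translate([30, 0, 931]) cube([404, 63, 32]);
translate([30, 0, 1177]) cube([404, 63, 32]);
translate([30, 0, 1423]) cube([404, 63, 32]);
translate([30, 0, 1669]) cube([404, 63, 32]);


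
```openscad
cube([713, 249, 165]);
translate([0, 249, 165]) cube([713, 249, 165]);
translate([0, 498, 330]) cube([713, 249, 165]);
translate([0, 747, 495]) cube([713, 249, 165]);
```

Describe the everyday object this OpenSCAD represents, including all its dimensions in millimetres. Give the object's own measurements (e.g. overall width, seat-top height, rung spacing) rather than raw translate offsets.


A straight staircase of 4 solid steps. Each step is 713 mm wide (x), 249 mm deep (y, the going) and 165 mm tall (the rise). The first step rests on the floor; each subsequent step sits one going further in +y and one rise higher in +z, directly behind and above the previous step with no overlap.


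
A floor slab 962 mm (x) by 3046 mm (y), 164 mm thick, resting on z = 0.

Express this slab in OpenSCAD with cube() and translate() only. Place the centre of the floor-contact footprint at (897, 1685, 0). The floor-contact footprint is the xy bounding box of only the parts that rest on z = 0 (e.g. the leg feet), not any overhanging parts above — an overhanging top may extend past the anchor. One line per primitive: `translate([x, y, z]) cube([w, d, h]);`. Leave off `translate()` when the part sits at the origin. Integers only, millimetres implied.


translate([416, 162, 0]) cube([962, 3046, 164]);


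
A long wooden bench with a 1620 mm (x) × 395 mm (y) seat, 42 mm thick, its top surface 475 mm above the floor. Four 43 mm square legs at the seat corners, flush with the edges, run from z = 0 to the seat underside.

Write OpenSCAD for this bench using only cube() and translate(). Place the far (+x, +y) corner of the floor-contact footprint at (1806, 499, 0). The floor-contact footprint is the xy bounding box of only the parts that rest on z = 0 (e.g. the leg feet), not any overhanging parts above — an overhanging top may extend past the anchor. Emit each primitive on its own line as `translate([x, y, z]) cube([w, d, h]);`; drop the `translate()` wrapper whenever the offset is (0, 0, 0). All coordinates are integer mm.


translate([186, 104, 433]) cube([1620, 395, 42]);
translate([186, 104, 0]) cube([43, 43, 433]);
translate([186, 456, 0]) cube([43, 43, 433]);
translate([1763, 104, 0]) cube([43, 43, 433]);
translate([1763, 456, 0]) cube([43, 43, 433]);


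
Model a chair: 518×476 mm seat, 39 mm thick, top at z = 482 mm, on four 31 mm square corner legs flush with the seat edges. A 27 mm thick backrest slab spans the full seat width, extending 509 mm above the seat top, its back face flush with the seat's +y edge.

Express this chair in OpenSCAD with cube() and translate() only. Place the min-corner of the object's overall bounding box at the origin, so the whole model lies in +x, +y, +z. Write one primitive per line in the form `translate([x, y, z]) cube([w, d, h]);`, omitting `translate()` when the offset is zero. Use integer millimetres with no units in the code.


translate([0, 0, 443]) cube([518, 476, 39]);
cube([31, 31, 443]);
translate([487, 0, 0]) cube([31, 31, 443]);
translate([0, 445, 0]) cube([31, 31, 443]);
translate([487, 445, 0]) cube([31, 31, 443]);
translate([0, 449, 482]) cube([518, 27, 509]);


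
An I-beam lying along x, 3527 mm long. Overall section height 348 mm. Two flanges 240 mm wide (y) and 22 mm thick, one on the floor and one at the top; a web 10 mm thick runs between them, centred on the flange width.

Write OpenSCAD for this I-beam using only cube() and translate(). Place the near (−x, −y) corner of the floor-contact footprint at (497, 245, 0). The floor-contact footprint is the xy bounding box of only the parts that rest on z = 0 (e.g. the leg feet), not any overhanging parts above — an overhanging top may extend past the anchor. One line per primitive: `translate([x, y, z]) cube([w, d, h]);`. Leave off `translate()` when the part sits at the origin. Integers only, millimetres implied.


translate([497, 245, 0]) cube([3527, 240, 22]);
translate([497, 360, 22]) cube([3527, 10, 304]);
translate([497, 245, 326]) cube([3527, 240, 22]);


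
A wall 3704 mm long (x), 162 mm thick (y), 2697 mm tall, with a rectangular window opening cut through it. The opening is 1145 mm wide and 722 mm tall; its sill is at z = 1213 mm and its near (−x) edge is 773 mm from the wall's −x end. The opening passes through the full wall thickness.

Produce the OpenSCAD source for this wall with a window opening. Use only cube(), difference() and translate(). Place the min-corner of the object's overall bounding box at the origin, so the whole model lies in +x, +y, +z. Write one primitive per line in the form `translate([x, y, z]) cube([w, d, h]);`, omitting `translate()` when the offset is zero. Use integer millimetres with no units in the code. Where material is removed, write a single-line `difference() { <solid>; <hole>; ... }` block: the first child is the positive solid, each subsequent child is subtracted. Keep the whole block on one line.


difference() { cube([3704, 162, 2697]); translate([773, 0, 1213]) cube([1145, 162, 722]); }


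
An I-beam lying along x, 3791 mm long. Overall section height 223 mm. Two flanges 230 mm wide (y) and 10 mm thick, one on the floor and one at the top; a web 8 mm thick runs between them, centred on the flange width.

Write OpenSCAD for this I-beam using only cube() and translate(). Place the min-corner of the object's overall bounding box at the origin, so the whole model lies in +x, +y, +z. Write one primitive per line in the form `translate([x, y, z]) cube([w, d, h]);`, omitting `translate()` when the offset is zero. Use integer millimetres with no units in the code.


cube([3791, 230, 10]);
translate([0, 111, 10]) cube([3791, 8, 203]);
translate([0, 0, 213]) cube([3791, 230, 10]);


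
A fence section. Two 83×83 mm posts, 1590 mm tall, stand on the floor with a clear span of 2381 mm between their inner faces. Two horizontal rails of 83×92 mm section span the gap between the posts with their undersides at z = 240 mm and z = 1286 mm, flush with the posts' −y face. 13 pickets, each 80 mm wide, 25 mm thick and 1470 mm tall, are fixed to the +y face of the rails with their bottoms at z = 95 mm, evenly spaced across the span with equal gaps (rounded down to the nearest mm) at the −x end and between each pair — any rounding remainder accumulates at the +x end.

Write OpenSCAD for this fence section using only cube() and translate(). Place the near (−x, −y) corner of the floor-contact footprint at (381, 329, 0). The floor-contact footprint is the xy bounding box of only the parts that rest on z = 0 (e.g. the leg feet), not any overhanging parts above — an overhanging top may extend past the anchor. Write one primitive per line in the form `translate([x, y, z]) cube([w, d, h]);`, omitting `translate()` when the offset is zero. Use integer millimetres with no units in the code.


translate([381, 329, 0]) cube([83, 83, 1590]);
translate([2845, 329, 0]) cube([83, 83, 1590]);
translate([464, 329, 240]) cube([2381, 83, 92]);
translate([464, 329, 1286]) cube([2381, 83, 92]);
translate([559, 412, 95]) cube([80, 25, 1470]);
translate([734, 412, 95]) cube([80, 25, 1470]);
translate([909, 412, 95]) cube([80, 25, 1470]);
translate([1084, 412, 95]) cube([80, 25, 1470]);
translate([1259, 412, 95]) cube([80, 25, 1470]);
translate([1434, 412, 95]) cube([80, 25, 1470]);
translate([1609, 412, 95]) cube([80, 25, 1470]);
translate([1784, 412, 95]) cube([80, 25, 1470]);
translate([1959, 412, 95]) cube([80, 25, 1470]);
translate([2134, 412, 95]) cube([80, 25, 1470]);
translate([2309, 412, 95]) cube([80, 25, 1470]);
translate([2484, 412, 95]) cube([80, 25, 1470]);
translate([2659, 412, 95]) cube([80, 25, 1470]);


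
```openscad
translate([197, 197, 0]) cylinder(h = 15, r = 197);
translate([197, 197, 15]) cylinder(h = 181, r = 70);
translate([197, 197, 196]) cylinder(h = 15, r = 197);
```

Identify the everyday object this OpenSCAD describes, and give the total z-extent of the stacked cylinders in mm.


A spool. The overall height is 211 mm.

Three coaxial cylinders, large–small–large — a spool. Two 15 mm flanges and a 181 mm core give 15 + 181 + 15 = 211 mm.


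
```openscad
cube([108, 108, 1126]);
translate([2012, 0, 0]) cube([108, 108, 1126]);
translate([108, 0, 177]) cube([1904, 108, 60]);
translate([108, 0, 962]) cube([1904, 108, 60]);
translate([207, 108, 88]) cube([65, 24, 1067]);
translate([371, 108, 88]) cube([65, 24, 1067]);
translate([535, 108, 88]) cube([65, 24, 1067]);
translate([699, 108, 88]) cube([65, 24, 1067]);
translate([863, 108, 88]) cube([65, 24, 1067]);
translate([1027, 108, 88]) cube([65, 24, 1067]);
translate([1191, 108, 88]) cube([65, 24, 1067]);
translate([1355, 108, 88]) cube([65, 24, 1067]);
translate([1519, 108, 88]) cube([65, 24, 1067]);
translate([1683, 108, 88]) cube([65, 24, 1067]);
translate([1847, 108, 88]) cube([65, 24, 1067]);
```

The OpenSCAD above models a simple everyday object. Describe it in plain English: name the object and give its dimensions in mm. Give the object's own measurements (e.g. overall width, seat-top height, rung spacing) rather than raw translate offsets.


A fence section. Two 108×108 mm posts, 1126 mm tall, stand on the floor with a clear span of 1904 mm between their inner faces. Two horizontal rails of 108×60 mm section span the gap between the posts with their undersides at z = 177 mm and z = 962 mm, flush with the posts' −y face. 11 pickets, each 65 mm wide, 24 mm thick and 1067 mm tall, are fixed to the +y face of the rails with their bottoms at z = 88 mm, spaced across the span with a 99 mm gap after the −x post and between neighbouring pickets, with 100 mm left before the +x post.


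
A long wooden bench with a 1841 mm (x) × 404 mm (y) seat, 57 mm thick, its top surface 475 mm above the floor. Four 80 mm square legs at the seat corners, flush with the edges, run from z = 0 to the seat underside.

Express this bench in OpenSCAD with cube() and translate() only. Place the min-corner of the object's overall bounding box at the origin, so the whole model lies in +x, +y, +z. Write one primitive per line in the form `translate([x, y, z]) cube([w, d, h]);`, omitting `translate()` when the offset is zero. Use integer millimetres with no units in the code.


// leg_h = 475 − 57 = 418
translate([0, 0, 418]) cube([1841, 404, 57]);
cube([80, 80, 418]);
translate([0, 324, 0]) cube([80, 80, 418]);
translate([1761, 0, 0]) cube([80, 80, 418]);
translate([1761, 324, 0]) cube([80, 80, 418]);


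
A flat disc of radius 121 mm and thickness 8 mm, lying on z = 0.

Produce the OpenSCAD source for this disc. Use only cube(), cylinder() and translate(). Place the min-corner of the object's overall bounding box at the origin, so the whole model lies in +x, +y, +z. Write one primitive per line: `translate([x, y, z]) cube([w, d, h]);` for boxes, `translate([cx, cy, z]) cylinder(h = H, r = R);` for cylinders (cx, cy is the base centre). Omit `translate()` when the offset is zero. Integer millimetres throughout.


translate([121, 121, 0]) cylinder(h = 8, r = 121);


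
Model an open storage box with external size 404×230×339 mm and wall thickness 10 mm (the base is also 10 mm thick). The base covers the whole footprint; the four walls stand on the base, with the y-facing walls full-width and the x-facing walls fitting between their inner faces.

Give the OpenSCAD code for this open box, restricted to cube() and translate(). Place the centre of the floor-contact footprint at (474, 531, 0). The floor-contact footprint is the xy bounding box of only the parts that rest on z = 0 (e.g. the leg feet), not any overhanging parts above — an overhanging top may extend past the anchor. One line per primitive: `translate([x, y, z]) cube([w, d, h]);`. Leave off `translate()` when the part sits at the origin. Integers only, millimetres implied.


translate([272, 416, 0]) cube([404, 230, 10]);
translate([272, 416, 10]) cube([404, 10, 329]);
translate([272, 636, 10]) cube([404, 10, 329]);
translate([272, 426, 10]) cube([10, 210, 329]);
translate([666, 426, 10]) cube([10, 210, 329]);


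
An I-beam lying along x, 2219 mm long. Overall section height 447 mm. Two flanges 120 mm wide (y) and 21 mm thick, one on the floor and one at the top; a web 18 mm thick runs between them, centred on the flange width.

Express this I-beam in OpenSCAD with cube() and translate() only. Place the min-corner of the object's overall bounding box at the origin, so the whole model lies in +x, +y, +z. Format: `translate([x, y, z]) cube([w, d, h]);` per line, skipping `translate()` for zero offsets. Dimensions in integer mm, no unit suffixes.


cube([2219, 120, 21]);
translate([0, 51, 21]) cube([2219, 18, 405]);
translate([0, 0, 426]) cube([2219, 120, 21]);


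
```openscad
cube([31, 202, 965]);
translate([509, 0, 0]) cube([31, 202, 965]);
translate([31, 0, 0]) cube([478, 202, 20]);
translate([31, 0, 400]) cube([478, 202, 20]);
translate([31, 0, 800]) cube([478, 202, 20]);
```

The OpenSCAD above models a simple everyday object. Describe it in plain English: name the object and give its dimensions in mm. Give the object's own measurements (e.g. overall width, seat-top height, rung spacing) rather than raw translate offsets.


An open bookshelf. Two side panels, each 31 mm thick, 202 mm deep and 965 mm tall, stand 540 mm apart (outside-to-outside). Between them sit 3 shelves, each 20 mm thick and 202 mm deep, spanning the full gap between the sides. The bottom shelf rests on the floor (its underside at z = 0) and the clear gap between one shelf's top and the next shelf's underside is 380 mm.


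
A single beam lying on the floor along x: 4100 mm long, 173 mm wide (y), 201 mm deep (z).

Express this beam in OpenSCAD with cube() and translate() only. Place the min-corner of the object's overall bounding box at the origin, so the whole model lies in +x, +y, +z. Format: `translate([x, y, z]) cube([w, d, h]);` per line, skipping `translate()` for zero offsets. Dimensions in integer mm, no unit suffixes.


cube([4100, 173, 201]);


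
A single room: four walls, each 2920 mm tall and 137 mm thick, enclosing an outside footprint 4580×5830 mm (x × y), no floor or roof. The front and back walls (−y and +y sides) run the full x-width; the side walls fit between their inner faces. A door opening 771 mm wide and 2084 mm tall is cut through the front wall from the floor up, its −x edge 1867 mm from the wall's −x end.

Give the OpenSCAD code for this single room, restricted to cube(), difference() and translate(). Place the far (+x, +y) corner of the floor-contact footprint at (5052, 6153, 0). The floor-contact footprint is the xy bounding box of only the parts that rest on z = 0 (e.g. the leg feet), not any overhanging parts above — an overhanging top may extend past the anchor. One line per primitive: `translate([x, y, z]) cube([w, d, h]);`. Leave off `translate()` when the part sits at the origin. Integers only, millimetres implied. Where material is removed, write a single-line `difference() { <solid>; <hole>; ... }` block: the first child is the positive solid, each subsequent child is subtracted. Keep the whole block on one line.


difference() { translate([472, 323, 0]) cube([4580, 137, 2920]); translate([2339, 323, 0]) cube([771, 137, 2084]); }
translate([472, 6016, 0]) cube([4580, 137, 2920]);
translate([472, 460, 0]) cube([137, 5556, 2920]);
translate([4915, 460, 0]) cube([137, 5556, 2920]);


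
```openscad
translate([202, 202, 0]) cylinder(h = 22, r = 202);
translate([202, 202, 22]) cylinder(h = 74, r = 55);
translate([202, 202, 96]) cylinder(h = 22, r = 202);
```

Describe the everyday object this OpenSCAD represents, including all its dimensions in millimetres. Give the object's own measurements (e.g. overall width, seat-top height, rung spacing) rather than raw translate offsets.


A spool: two coaxial disc flanges of radius 202 mm and thickness 22 mm, joined by a core cylinder of radius 55 mm and height 74 mm. The lower flange rests on z = 0 and the three cylinders share a vertical axis.


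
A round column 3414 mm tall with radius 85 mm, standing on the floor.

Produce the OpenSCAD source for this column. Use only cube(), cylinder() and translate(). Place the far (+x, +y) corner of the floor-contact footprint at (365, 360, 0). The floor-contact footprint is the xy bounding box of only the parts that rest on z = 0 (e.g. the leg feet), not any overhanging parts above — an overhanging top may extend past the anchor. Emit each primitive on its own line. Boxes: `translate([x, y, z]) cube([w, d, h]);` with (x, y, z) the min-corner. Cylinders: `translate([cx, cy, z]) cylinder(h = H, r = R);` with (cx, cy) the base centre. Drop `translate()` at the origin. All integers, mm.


translate([280, 275, 0]) cylinder(h = 3414, r = 85);


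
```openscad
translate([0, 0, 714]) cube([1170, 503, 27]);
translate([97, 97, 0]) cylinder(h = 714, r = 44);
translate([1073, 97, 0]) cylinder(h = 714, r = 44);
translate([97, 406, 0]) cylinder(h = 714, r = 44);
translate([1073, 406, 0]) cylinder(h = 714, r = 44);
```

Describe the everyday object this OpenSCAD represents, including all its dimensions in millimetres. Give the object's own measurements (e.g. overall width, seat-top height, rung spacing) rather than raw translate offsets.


A rectangular dining table. The top is 1170×503×27 mm with its upper surface at z = 741 mm. It stands on four round legs of 88 mm diameter, each leg's bounding box inset 53 mm from the nearest pair of top edges, running from the floor to the underside of the top.
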